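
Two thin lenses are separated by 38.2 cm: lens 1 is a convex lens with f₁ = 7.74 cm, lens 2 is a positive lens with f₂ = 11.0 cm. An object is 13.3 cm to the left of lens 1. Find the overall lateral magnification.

Lens 1: 1/d_i1 = 1/(7.74) − 1/(13.3) = 0.05401, so d_i1 = 18.51 cm; m₁ = −d_i1/d_o1 = -1.392.
d_o2 = 38.2 − (18.51) = 19.69 cm.
Lens 2: 1/d_i2 = 1/(11.0) − 1/(19.69) = 0.04012, so d_i2 = 24.92 cm; m₂ = −d_i2/d_o2 = -1.266.
m = m₁·m₂ = (-1.392)(-1.266) = +1.76.

m = +1.76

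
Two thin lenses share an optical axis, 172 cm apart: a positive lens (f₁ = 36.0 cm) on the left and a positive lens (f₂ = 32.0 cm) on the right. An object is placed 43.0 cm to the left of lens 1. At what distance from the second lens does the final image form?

Lens 1: 1/d_i1 = 1/f₁ − 1/d_o1 = 1/(36.0) − 1/(43.0) = 0.004522, so d_i1 = 221.1 cm.
The intermediate image is 221.1 cm to the right of lens 1, which lies 49.10 cm to the right of lens 2 — a virtual object — so d_o2 = −49.10 cm.
Lens 2: 1/d_i2 = 1/f₂ − 1/d_o2 = 1/(32.0) − 1/(-49.10) = 0.05162, so d_i2 = 19.4 cm.
The final image is real, 19.4 cm to the right of lens 2 (overall magnification ≈ -2.0).

19.4 cm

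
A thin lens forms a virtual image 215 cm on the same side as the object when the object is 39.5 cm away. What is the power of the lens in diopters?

P = +2.07 D

Virtual image ⇒ d_i = −215 cm.
1/f = 1/d_o + 1/d_i = 1/(39.5) + 1/(-215) = 0.02067 cm⁻¹.
f = 48.39 cm = 0.4839 m, so P = 1/f = +2.07 D.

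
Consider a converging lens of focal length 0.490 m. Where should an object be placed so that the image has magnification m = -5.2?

m = −d_i/d_o ⇒ d_i = −m·d_o.
1/f = 1/d_o + 1/d_i = 1/d_o − 1/(m·d_o) = (1 − 1/m)/d_o, so d_o = f(1 − 1/m) = (0.4900)(1 − 1/(-5.2)) = 0.584 m.

0.584 m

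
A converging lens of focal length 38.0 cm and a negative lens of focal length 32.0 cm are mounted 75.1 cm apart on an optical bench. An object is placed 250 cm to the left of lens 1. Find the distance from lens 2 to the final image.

Lens 1: 1/d_i1 = 1/f₁ − 1/d_o1 = 1/(38.0) − 1/(250) = 0.02232, so d_i1 = 44.81 cm.
The intermediate image is 44.81 cm to the right of lens 1, which is 75.1 − (44.81) = 30.29 cm to the left of lens 2, so d_o2 = +30.29 cm.
Lens 2 is diverging, so f₂ = −32.0 cm.
Lens 2: 1/d_i2 = 1/f₂ − 1/d_o2 = 1/(-32.0) − 1/(30.29) = -0.06426, so d_i2 = -15.6 cm.
The final image is virtual, 15.6 cm to the left of lens 2 (overall magnification ≈ -0.092).

15.6 cm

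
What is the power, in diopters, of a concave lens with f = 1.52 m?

For a concave lens, f = −1.52 m.
P = 1/f = 1/(-1.52 m) = -0.658 D.

P = -0.658 D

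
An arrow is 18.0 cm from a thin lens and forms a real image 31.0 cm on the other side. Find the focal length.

Real image ⇒ d_i = +31.0 cm.
1/f = 1/d_o + 1/d_i = 1/(18.0) + 1/(31.0) = 0.08781, so f = 11.4 cm.
Since f is positive, the thin lens is converging.

f = 11.4 cm (converging)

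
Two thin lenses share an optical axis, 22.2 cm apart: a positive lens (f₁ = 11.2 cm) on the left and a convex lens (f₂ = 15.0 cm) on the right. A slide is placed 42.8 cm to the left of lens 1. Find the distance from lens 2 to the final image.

Lens 1: 1/d_i1 = 1/f₁ − 1/d_o1 = 1/(11.2) − 1/(42.8) = 0.06592, so d_i1 = 15.17 cm.
The intermediate image is 15.17 cm to the right of lens 1, which is 22.2 − (15.17) = 7.030 cm to the left of lens 2, so d_o2 = +7.030 cm.
Lens 2: 1/d_i2 = 1/f₂ − 1/d_o2 = 1/(15.0) − 1/(7.030) = -0.07558, so d_i2 = -13.2 cm.
The final image is virtual, 13.2 cm to the left of lens 2 (overall magnification ≈ -0.67).

13.2 cm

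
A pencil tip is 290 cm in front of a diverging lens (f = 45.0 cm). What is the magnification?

m = +0.134

For a diverging lens, f = -45.0 cm.
1/d_i = 1/f − 1/d_o = 1/(-45.00) − 1/(290) = -0.02567, so d_i = -38.96 cm.
m = −d_i/d_o = −(-38.96)/(290) = +0.134.
The image is virtual, upright and reduced, on the same side as the object.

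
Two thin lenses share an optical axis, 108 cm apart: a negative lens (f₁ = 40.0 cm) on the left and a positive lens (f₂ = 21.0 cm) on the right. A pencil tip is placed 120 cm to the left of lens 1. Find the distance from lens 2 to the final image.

Lens 1 is diverging, so f₁ = −40.0 cm.
Lens 1: 1/d_i1 = 1/f₁ − 1/d_o1 = 1/(-40.0) − 1/(120) = -0.03333, so d_i1 = -30.00 cm.
The intermediate image is 30.00 cm to the left of lens 1 (virtual), which is 108 − (-30.00) = 138.0 cm to the left of lens 2, so d_o2 = +138.0 cm.
Lens 2: 1/d_i2 = 1/f₂ − 1/d_o2 = 1/(21.0) − 1/(138.0) = 0.04037, so d_i2 = 24.8 cm.
The final image is real, 24.8 cm to the right of lens 2 (overall magnification ≈ -0.045).

24.8 cm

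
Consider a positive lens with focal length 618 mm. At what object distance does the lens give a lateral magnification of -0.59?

m = −d_i/d_o ⇒ d_i = −m·d_o.
1/f = 1/d_o + 1/d_i = 1/d_o − 1/(m·d_o) = (1 − 1/m)/d_o, so d_o = f(1 − 1/m) = (618.0)(1 − 1/(-0.59)) = 1670 mm.

1670 mm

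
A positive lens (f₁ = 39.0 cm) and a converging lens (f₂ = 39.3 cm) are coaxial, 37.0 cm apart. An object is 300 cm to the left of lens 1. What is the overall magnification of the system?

m = -0.125

Lens 1: 1/d_i1 = 1/(39.0) − 1/(300) = 0.02231, so d_i1 = 44.83 cm; m₁ = −d_i1/d_o1 = -0.1494.
d_o2 = 37.0 − (44.83) = -7.830 cm (virtual object).
Lens 2: 1/d_i2 = 1/(39.3) − 1/(-7.830) = 0.1532, so d_i2 = 6.529 cm; m₂ = −d_i2/d_o2 = +0.8339.
m = m₁·m₂ = (-0.1494)(+0.8339) = -0.125.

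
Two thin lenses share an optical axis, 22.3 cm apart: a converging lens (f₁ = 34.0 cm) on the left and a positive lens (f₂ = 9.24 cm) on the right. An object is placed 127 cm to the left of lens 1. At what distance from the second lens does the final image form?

6.68 cm

Lens 1: 1/d_i1 = 1/f₁ − 1/d_o1 = 1/(34.0) − 1/(127) = 0.02154, so d_i1 = 46.43 cm.
The intermediate image is 46.43 cm to the right of lens 1, which lies 24.13 cm to the right of lens 2 — a virtual object — so d_o2 = −24.13 cm.
Lens 2: 1/d_i2 = 1/f₂ − 1/d_o2 = 1/(9.24) − 1/(-24.13) = 0.1497, so d_i2 = 6.68 cm.
The final image is real, 6.68 cm to the right of lens 2 (overall magnification ≈ -0.10).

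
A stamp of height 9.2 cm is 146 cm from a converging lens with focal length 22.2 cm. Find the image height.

1/d_i = 1/f − 1/d_o = 1/(22.20) − 1/(146) = 0.03820, so d_i = 26.18 cm.
m = −d_i/d_o = -0.1793.
|h_i| = |m|·h_o = 0.1793 × 9.2 = 1.65 cm. The image is real, inverted and reduced, on the far side of the lens.

1.65 cm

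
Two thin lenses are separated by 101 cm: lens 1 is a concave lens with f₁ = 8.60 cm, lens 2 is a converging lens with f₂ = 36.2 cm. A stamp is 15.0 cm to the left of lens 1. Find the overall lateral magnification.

f₁ = −8.60 cm (diverging).
Lens 1: 1/d_i1 = 1/(-8.60) − 1/(15.0) = -0.1829, so d_i1 = -5.466 cm; m₁ = −d_i1/d_o1 = +0.3644.
d_o2 = 101 − (-5.466) = 106.5 cm.
Lens 2: 1/d_i2 = 1/(36.2) − 1/(106.5) = 0.01823, so d_i2 = 54.84 cm; m₂ = −d_i2/d_o2 = -0.5149.
m = m₁·m₂ = (+0.3644)(-0.5149) = -0.188.

m = -0.188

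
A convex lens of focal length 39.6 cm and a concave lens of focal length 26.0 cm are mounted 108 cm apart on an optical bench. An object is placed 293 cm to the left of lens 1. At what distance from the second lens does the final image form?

Lens 1: 1/d_i1 = 1/f₁ − 1/d_o1 = 1/(39.6) − 1/(293) = 0.02184, so d_i1 = 45.79 cm.
The intermediate image is 45.79 cm to the right of lens 1, which is 108 − (45.79) = 62.21 cm to the left of lens 2, so d_o2 = +62.21 cm.
Lens 2 is diverging, so f₂ = −26.0 cm.
Lens 2: 1/d_i2 = 1/f₂ − 1/d_o2 = 1/(-26.0) − 1/(62.21) = -0.05454, so d_i2 = -18.3 cm.
The final image is virtual, 18.3 cm to the left of lens 2 (overall magnification ≈ -0.046).

18.3 cm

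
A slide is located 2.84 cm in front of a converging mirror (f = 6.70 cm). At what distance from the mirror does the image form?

4.93 cm

Mirror equation: 1/v = 1/f − 1/u = 1/(6.700) − 1/(2.84) = 0.1493 − 0.3521 = -0.2029, so v = -4.93 cm.
The image is virtual, upright and enlarged, behind the mirror.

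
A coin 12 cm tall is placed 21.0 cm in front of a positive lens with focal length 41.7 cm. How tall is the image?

1/d_i = 1/f − 1/d_o = 1/(41.70) − 1/(21.0) = -0.02364, so d_i = -42.30 cm.
m = −d_i/d_o = +2.014.
|h_i| = |m|·h_o = 2.014 × 12 = 24.2 cm. The image is virtual, upright and enlarged, on the same side as the object.

24.2 cm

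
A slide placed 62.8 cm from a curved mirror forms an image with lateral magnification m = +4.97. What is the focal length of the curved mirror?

m = −d_i/d_o ⇒ d_i = −m·d_o = −(+4.97)·(62.8) = -312.1 cm.
1/f = 1/d_o + 1/d_i = 1/(62.8) + 1/(-312.1) = 0.01272, so f = 78.6 cm.
Since f is positive, the curved mirror is concave.

f = 78.6 cm (concave)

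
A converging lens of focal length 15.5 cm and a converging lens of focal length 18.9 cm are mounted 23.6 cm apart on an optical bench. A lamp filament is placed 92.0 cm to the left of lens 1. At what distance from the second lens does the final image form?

Lens 1: 1/d_i1 = 1/f₁ − 1/d_o1 = 1/(15.5) − 1/(92.0) = 0.05365, so d_i1 = 18.64 cm.
The intermediate image is 18.64 cm to the right of lens 1, which is 23.6 − (18.64) = 4.960 cm to the left of lens 2, so d_o2 = +4.960 cm.
Lens 2: 1/d_i2 = 1/f₂ − 1/d_o2 = 1/(18.9) − 1/(4.960) = -0.1487, so d_i2 = -6.72 cm.
The final image is virtual, 6.72 cm to the left of lens 2 (overall magnification ≈ -0.27).

6.72 cm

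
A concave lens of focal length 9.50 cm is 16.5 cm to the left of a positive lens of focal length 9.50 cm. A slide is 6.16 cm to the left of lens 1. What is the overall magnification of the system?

m = -0.537

f₁ = −9.50 cm (diverging).
Lens 1: 1/d_i1 = 1/(-9.50) − 1/(6.16) = -0.2676, so d_i1 = -3.737 cm; m₁ = −d_i1/d_o1 = +0.6067.
d_o2 = 16.5 − (-3.737) = 20.24 cm.
Lens 2: 1/d_i2 = 1/(9.50) − 1/(20.24) = 0.05586, so d_i2 = 17.90 cm; m₂ = −d_i2/d_o2 = -0.8845.
m = m₁·m₂ = (+0.6067)(-0.8845) = -0.537.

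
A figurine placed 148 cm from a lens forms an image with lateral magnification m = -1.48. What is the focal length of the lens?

m = −d_i/d_o ⇒ d_i = −m·d_o = −(-1.48)·(148) = 219.0 cm.
1/f = 1/d_o + 1/d_i = 1/(148) + 1/(219.0) = 0.01132, so f = 88.3 cm.
Since f is positive, the lens is converging.

f = 88.3 cm (converging)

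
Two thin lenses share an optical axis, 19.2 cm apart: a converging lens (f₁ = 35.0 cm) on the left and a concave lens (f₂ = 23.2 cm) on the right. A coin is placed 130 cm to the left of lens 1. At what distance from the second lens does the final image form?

121 cm

Lens 1: 1/d_i1 = 1/f₁ − 1/d_o1 = 1/(35.0) − 1/(130) = 0.02088, so d_i1 = 47.89 cm.
The intermediate image is 47.89 cm to the right of lens 1, which lies 28.69 cm to the right of lens 2 — a virtual object — so d_o2 = −28.69 cm.
Lens 2 is diverging, so f₂ = −23.2 cm.
Lens 2: 1/d_i2 = 1/f₂ − 1/d_o2 = 1/(-23.2) − 1/(-28.69) = -0.008248, so d_i2 = -121 cm.
The final image is virtual, 121 cm to the left of lens 2 (overall magnification ≈ 1.6).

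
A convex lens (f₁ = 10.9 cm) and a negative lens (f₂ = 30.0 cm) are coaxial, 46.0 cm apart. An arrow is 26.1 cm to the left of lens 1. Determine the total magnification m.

m = -0.376

Lens 1: 1/d_i1 = 1/(10.9) − 1/(26.1) = 0.05343, so d_i1 = 18.72 cm; m₁ = −d_i1/d_o1 = -0.7172.
d_o2 = 46.0 − (18.72) = 27.28 cm.
f₂ = −30.0 cm (diverging).
Lens 2: 1/d_i2 = 1/(-30.0) − 1/(27.28) = -0.06999, so d_i2 = -14.29 cm; m₂ = −d_i2/d_o2 = +0.5237.
m = m₁·m₂ = (-0.7172)(+0.5237) = -0.376.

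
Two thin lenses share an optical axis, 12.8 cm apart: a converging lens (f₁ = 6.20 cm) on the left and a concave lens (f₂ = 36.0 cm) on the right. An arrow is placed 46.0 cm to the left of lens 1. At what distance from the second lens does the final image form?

4.87 cm

Lens 1: 1/d_i1 = 1/f₁ − 1/d_o1 = 1/(6.20) − 1/(46.0) = 0.1396, so d_i1 = 7.166 cm.
The intermediate image is 7.166 cm to the right of lens 1, which is 12.8 − (7.166) = 5.634 cm to the left of lens 2, so d_o2 = +5.634 cm.
Lens 2 is diverging, so f₂ = −36.0 cm.
Lens 2: 1/d_i2 = 1/f₂ − 1/d_o2 = 1/(-36.0) − 1/(5.634) = -0.2053, so d_i2 = -4.87 cm.
The final image is virtual, 4.87 cm to the left of lens 2 (overall magnification ≈ -0.13).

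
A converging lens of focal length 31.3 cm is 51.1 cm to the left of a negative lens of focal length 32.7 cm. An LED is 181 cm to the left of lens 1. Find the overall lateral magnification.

m = -0.149

Lens 1: 1/d_i1 = 1/(31.3) − 1/(181) = 0.02642, so d_i1 = 37.84 cm; m₁ = −d_i1/d_o1 = -0.2091.
d_o2 = 51.1 − (37.84) = 13.26 cm.
f₂ = −32.7 cm (diverging).
Lens 2: 1/d_i2 = 1/(-32.7) − 1/(13.26) = -0.1060, so d_i2 = -9.434 cm; m₂ = −d_i2/d_o2 = +0.7115.
m = m₁·m₂ = (-0.2091)(+0.7115) = -0.149.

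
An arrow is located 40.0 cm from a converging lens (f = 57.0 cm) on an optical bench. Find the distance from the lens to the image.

134 cm

Lens equation: 1/s_i = 1/f − 1/s_o = 1/(57.00) − 1/(40.0) = 0.01754 − 0.02500 = -0.007456, so s_i = -134 cm.
The image is virtual, upright and enlarged, on the same side as the object.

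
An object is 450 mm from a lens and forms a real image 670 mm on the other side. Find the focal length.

f = 269 mm (converging)

Real image ⇒ d_i = +670 mm.
1/f = 1/d_o + 1/d_i = 1/(450) + 1/(670) = 0.003715, so f = 269 mm.
Since f is positive, the lens is converging.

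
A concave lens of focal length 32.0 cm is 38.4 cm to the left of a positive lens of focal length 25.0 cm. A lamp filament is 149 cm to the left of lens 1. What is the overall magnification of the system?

m = -0.111

f₁ = −32.0 cm (diverging).
Lens 1: 1/d_i1 = 1/(-32.0) − 1/(149) = -0.03796, so d_i1 = -26.34 cm; m₁ = −d_i1/d_o1 = +0.1768.
d_o2 = 38.4 − (-26.34) = 64.74 cm.
Lens 2: 1/d_i2 = 1/(25.0) − 1/(64.74) = 0.02455, so d_i2 = 40.73 cm; m₂ = −d_i2/d_o2 = -0.6291.
m = m₁·m₂ = (+0.1768)(-0.6291) = -0.111.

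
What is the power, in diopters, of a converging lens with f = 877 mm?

f = 87.7 cm = 0.877 m.
P = 1/f = 1/(0.877 m) = +1.14 D.

P = +1.14 D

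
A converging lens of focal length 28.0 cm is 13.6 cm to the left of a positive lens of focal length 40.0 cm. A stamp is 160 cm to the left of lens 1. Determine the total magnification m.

m = -0.141

Lens 1: 1/d_i1 = 1/(28.0) − 1/(160) = 0.02946, so d_i1 = 33.94 cm; m₁ = −d_i1/d_o1 = -0.2121.
d_o2 = 13.6 − (33.94) = -20.34 cm (virtual object).
Lens 2: 1/d_i2 = 1/(40.0) − 1/(-20.34) = 0.07416, so d_i2 = 13.48 cm; m₂ = −d_i2/d_o2 = +0.6629.
m = m₁·m₂ = (-0.2121)(+0.6629) = -0.141.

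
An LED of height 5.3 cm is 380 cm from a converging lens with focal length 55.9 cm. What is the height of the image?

1/d_i = 1/f − 1/d_o = 1/(55.90) − 1/(380) = 0.01526, so d_i = 65.54 cm.
m = −d_i/d_o = -0.1725.
|h_i| = |m|·h_o = 0.1725 × 5.3 = 0.914 cm. The image is real, inverted and reduced, on the far side of the lens.

0.914 cm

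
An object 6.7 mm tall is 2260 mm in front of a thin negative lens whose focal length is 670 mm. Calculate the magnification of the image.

For a negative lens, f = -670 mm.
1/d_i = 1/f − 1/d_o = 1/(-670.0) − 1/(2260) = -0.001935, so d_i = -516.8 mm.
m = −d_i/d_o = −(-516.8)/(2260) = +0.229.
The image is virtual, upright and reduced, on the same side as the object.

m = +0.229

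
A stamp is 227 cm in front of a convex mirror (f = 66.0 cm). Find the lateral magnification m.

m = +0.225

For a convex mirror, f = -66.0 cm.
1/d_i = 1/f − 1/d_o = 1/(-66.00) − 1/(227) = -0.01956, so d_i = -51.13 cm.
m = −d_i/d_o = −(-51.13)/(227) = +0.225.
The image is virtual, upright and reduced, behind the mirror.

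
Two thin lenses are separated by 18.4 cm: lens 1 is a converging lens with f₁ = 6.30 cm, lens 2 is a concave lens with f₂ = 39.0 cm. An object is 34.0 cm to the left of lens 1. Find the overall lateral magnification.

Lens 1: 1/d_i1 = 1/(6.30) − 1/(34.0) = 0.1293, so d_i1 = 7.733 cm; m₁ = −d_i1/d_o1 = -0.2274.
d_o2 = 18.4 − (7.733) = 10.67 cm.
f₂ = −39.0 cm (diverging).
Lens 2: 1/d_i2 = 1/(-39.0) − 1/(10.67) = -0.1194, so d_i2 = -8.378 cm; m₂ = −d_i2/d_o2 = +0.7852.
m = m₁·m₂ = (-0.2274)(+0.7852) = -0.179.

m = -0.179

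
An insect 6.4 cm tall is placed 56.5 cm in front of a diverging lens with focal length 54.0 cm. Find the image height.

3.13 cm

For a diverging lens, f = -54.0 cm.
1/d_i = 1/f − 1/d_o = 1/(-54.00) − 1/(56.5) = -0.03622, so d_i = -27.61 cm.
m = −d_i/d_o = +0.4887.
|h_i| = |m|·h_o = 0.4887 × 6.4 = 3.13 cm. The image is virtual, upright and reduced, on the same side as the object.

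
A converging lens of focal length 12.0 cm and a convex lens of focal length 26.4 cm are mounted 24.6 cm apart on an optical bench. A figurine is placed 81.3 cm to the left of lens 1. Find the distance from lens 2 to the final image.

17.5 cm

Lens 1: 1/d_i1 = 1/f₁ − 1/d_o1 = 1/(12.0) − 1/(81.3) = 0.07103, so d_i1 = 14.08 cm.
The intermediate image is 14.08 cm to the right of lens 1, which is 24.6 − (14.08) = 10.52 cm to the left of lens 2, so d_o2 = +10.52 cm.
Lens 2: 1/d_i2 = 1/f₂ − 1/d_o2 = 1/(26.4) − 1/(10.52) = -0.05718, so d_i2 = -17.5 cm.
The final image is virtual, 17.5 cm to the left of lens 2 (overall magnification ≈ -0.29).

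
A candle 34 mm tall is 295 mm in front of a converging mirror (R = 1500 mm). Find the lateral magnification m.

f = R/2 = 1500/2 = 750.0 mm.
1/d_i = 1/f − 1/d_o = 1/(750.0) − 1/(295) = -0.002056, so d_i = -486.3 mm.
m = −d_i/d_o = −(-486.3)/(295) = +1.65.
The image is virtual, upright and enlarged, behind the mirror.

m = +1.65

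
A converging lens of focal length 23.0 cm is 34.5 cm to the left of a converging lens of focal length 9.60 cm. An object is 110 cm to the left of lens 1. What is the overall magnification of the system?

m = -0.607

Lens 1: 1/d_i1 = 1/(23.0) − 1/(110) = 0.03439, so d_i1 = 29.08 cm; m₁ = −d_i1/d_o1 = -0.2644.
d_o2 = 34.5 − (29.08) = 5.420 cm.
Lens 2: 1/d_i2 = 1/(9.60) − 1/(5.420) = -0.08034, so d_i2 = -12.45 cm; m₂ = −d_i2/d_o2 = +2.297.
m = m₁·m₂ = (-0.2644)(+2.297) = -0.607.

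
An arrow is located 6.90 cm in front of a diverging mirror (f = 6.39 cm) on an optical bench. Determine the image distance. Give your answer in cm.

3.32 cm

For a diverging mirror, f = -6.39 cm.
Mirror equation: 1/d_i = 1/f − 1/d_o = 1/(-6.390) − 1/(6.90) = -0.1565 − 0.1449 = -0.3014, so d_i = -3.32 cm.
The image is virtual, upright and reduced, behind the mirror.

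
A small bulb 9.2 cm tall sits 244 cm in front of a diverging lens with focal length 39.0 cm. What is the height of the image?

1.27 cm

For a diverging lens, f = -39.0 cm.
1/d_i = 1/f − 1/d_o = 1/(-39.00) − 1/(244) = -0.02974, so d_i = -33.63 cm.
m = −d_i/d_o = +0.1378.
|h_i| = |m|·h_o = 0.1378 × 9.2 = 1.27 cm. The image is virtual, upright and reduced, on the same side as the object.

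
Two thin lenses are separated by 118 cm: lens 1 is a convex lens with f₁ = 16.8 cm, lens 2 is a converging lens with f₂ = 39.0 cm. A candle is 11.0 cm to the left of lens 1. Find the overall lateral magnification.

m = -1.02

Lens 1: 1/d_i1 = 1/(16.8) − 1/(11.0) = -0.03139, so d_i1 = -31.86 cm; m₁ = −d_i1/d_o1 = +2.896.
d_o2 = 118 − (-31.86) = 149.9 cm.
Lens 2: 1/d_i2 = 1/(39.0) − 1/(149.9) = 0.01897, so d_i2 = 52.72 cm; m₂ = −d_i2/d_o2 = -0.3517.
m = m₁·m₂ = (+2.896)(-0.3517) = -1.02.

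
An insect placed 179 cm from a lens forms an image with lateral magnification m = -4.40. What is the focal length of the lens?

f = 146 cm (converging)

m = −d_i/d_o ⇒ d_i = −m·d_o = −(-4.40)·(179) = 787.6 cm.
1/f = 1/d_o + 1/d_i = 1/(179) + 1/(787.6) = 0.006856, so f = 146 cm.
Since f is positive, the lens is converging.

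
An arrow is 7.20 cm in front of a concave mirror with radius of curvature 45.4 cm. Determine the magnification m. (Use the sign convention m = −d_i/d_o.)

m = +1.46

f = R/2 = 45.4/2 = 22.70 cm.
1/d_i = 1/f − 1/d_o = 1/(22.70) − 1/(7.20) = -0.09484, so d_i = -10.54 cm.
m = −d_i/d_o = −(-10.54)/(7.20) = +1.46.
The image is virtual, upright and enlarged, behind the mirror.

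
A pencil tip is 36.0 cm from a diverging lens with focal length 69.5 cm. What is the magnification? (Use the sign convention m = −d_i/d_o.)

m = +0.659

For a diverging lens, f = -69.5 cm.
1/d_i = 1/f − 1/d_o = 1/(-69.50) − 1/(36.0) = -0.04217, so d_i = -23.72 cm.
m = −d_i/d_o = −(-23.72)/(36.0) = +0.659.
The image is virtual, upright and reduced, on the same side as the object.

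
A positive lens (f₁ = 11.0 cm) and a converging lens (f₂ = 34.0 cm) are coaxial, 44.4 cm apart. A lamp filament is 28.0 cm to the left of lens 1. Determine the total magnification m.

Lens 1: 1/d_i1 = 1/(11.0) − 1/(28.0) = 0.05519, so d_i1 = 18.12 cm; m₁ = −d_i1/d_o1 = -0.6471.
d_o2 = 44.4 − (18.12) = 26.28 cm.
Lens 2: 1/d_i2 = 1/(34.0) − 1/(26.28) = -0.008640, so d_i2 = -115.7 cm; m₂ = −d_i2/d_o2 = +4.404.
m = m₁·m₂ = (-0.6471)(+4.404) = -2.85.

m = -2.85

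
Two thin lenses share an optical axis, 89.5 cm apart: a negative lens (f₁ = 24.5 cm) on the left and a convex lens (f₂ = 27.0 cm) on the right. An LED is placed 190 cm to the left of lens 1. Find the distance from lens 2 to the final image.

35.7 cm

Lens 1 is diverging, so f₁ = −24.5 cm.
Lens 1: 1/d_i1 = 1/f₁ − 1/d_o1 = 1/(-24.5) − 1/(190) = -0.04608, so d_i1 = -21.70 cm.
The intermediate image is 21.70 cm to the left of lens 1 (virtual), which is 89.5 − (-21.70) = 111.2 cm to the left of lens 2, so d_o2 = +111.2 cm.
Lens 2: 1/d_i2 = 1/f₂ − 1/d_o2 = 1/(27.0) − 1/(111.2) = 0.02804, so d_i2 = 35.7 cm.
The final image is real, 35.7 cm to the right of lens 2 (overall magnification ≈ -0.037).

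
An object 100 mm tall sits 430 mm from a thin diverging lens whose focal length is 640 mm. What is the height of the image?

For a diverging lens, f = -640 mm.
1/d_i = 1/f − 1/d_o = 1/(-640.0) − 1/(430) = -0.003888, so d_i = -257.2 mm.
m = −d_i/d_o = +0.5981.
|h_i| = |m|·h_o = 0.5981 × 100 = 59.8 mm. The image is virtual, upright and reduced, on the same side as the object.

59.8 mm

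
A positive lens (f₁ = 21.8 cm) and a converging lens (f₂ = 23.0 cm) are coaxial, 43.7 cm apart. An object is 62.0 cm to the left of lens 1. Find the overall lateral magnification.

m = -0.965

Lens 1: 1/d_i1 = 1/(21.8) − 1/(62.0) = 0.02974, so d_i1 = 33.62 cm; m₁ = −d_i1/d_o1 = -0.5423.
d_o2 = 43.7 − (33.62) = 10.08 cm.
Lens 2: 1/d_i2 = 1/(23.0) − 1/(10.08) = -0.05573, so d_i2 = -17.94 cm; m₂ = −d_i2/d_o2 = +1.780.
m = m₁·m₂ = (-0.5423)(+1.780) = -0.965.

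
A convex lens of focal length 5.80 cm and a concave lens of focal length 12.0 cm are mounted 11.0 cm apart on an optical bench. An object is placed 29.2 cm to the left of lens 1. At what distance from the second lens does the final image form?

2.86 cm

Lens 1: 1/d_i1 = 1/f₁ − 1/d_o1 = 1/(5.80) − 1/(29.2) = 0.1382, so d_i1 = 7.238 cm.
The intermediate image is 7.238 cm to the right of lens 1, which is 11.0 − (7.238) = 3.762 cm to the left of lens 2, so d_o2 = +3.762 cm.
Lens 2 is diverging, so f₂ = −12.0 cm.
Lens 2: 1/d_i2 = 1/f₂ − 1/d_o2 = 1/(-12.0) − 1/(3.762) = -0.3491, so d_i2 = -2.86 cm.
The final image is virtual, 2.86 cm to the left of lens 2 (overall magnification ≈ -0.19).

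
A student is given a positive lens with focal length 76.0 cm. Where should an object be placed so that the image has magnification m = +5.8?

m = −d_i/d_o ⇒ d_i = −m·d_o.
1/f = 1/d_o + 1/d_i = 1/d_o − 1/(m·d_o) = (1 − 1/m)/d_o, so d_o = f(1 − 1/m) = (76.00)(1 − 1/(+5.8)) = 62.9 cm.

62.9 cm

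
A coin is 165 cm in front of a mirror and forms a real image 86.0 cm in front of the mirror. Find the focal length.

Real image ⇒ d_i = +86.0 cm.
1/f = 1/d_o + 1/d_i = 1/(165) + 1/(86.0) = 0.01769, so f = 56.5 cm.
Since f is positive, the mirror is concave.

f = 56.5 cm (concave)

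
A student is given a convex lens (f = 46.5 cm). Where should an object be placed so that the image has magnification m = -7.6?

m = −d_i/d_o ⇒ d_i = −m·d_o.
1/f = 1/d_o + 1/d_i = 1/d_o − 1/(m·d_o) = (1 − 1/m)/d_o, so d_o = f(1 − 1/m) = (46.50)(1 − 1/(-7.6)) = 52.6 cm.

52.6 cm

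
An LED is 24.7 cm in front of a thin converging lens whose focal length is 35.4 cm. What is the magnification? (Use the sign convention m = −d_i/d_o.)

1/d_i = 1/f − 1/d_o = 1/(35.40) − 1/(24.7) = -0.01224, so d_i = -81.72 cm.
m = −d_i/d_o = −(-81.72)/(24.7) = +3.31.
The image is virtual, upright and enlarged, on the same side as the object.

m = +3.31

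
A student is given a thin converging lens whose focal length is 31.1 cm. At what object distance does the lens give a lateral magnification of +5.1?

25.0 cm

m = −d_i/d_o ⇒ d_i = −m·d_o.
1/f = 1/d_o + 1/d_i = 1/d_o − 1/(m·d_o) = (1 − 1/m)/d_o, so d_o = f(1 − 1/m) = (31.10)(1 − 1/(+5.1)) = 25.0 cm.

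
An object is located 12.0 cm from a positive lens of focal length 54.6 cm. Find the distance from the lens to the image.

15.4 cm

Lens equation: 1/v = 1/f − 1/u = 1/(54.60) − 1/(12.0) = 0.01832 − 0.08333 = -0.06502, so v = -15.4 cm.
The image is virtual, upright and enlarged, on the same side as the object.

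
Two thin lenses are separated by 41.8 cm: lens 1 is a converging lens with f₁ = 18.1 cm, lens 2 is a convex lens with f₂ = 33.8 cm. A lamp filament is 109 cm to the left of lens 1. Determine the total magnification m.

Lens 1: 1/d_i1 = 1/(18.1) − 1/(109) = 0.04607, so d_i1 = 21.70 cm; m₁ = −d_i1/d_o1 = -0.1991.
d_o2 = 41.8 − (21.70) = 20.10 cm.
Lens 2: 1/d_i2 = 1/(33.8) − 1/(20.10) = -0.02017, so d_i2 = -49.59 cm; m₂ = −d_i2/d_o2 = +2.467.
m = m₁·m₂ = (-0.1991)(+2.467) = -0.491.

m = -0.491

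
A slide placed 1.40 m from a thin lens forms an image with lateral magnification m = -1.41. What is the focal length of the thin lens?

m = −d_i/d_o ⇒ d_i = −m·d_o = −(-1.41)·(1.40) = 1.974 m.
1/f = 1/d_o + 1/d_i = 1/(1.40) + 1/(1.974) = 1.221, so f = 0.819 m.
Since f is positive, the thin lens is converging.

f = 0.819 m (converging)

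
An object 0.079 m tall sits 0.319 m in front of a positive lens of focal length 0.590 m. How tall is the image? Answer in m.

1/d_i = 1/f − 1/d_o = 1/(0.5900) − 1/(0.319) = -1.440, so d_i = -0.6945 m.
m = −d_i/d_o = +2.177.
|h_i| = |m|·h_o = 2.177 × 0.079 = 0.172 m. The image is virtual, upright and enlarged, on the same side as the object.

0.172 m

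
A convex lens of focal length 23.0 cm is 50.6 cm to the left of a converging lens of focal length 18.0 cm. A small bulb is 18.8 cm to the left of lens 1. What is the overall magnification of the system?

m = -0.727

Lens 1: 1/d_i1 = 1/(23.0) − 1/(18.8) = -0.009713, so d_i1 = -103.0 cm; m₁ = −d_i1/d_o1 = +5.479.
d_o2 = 50.6 − (-103.0) = 153.6 cm.
Lens 2: 1/d_i2 = 1/(18.0) − 1/(153.6) = 0.04905, so d_i2 = 20.39 cm; m₂ = −d_i2/d_o2 = -0.1327.
m = m₁·m₂ = (+5.479)(-0.1327) = -0.727.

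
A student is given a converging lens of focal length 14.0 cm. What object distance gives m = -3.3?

18.2 cm

m = −d_i/d_o ⇒ d_i = −m·d_o.
1/f = 1/d_o + 1/d_i = 1/d_o − 1/(m·d_o) = (1 − 1/m)/d_o, so d_o = f(1 − 1/m) = (14.00)(1 − 1/(-3.3)) = 18.2 cm.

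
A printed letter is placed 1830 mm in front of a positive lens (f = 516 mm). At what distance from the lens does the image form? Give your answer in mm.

Thin-lens equation: 1/q = 1/f − 1/p = 1/(516.0) − 1/(1830) = 0.001938 − 0.0005464 = 0.001392, so q = 719 mm.
The image is real, inverted and reduced, on the far side of the lens.

719 mm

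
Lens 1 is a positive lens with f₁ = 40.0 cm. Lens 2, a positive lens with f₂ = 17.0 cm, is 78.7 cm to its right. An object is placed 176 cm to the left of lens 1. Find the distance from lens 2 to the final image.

46.1 cm

Lens 1: 1/d_i1 = 1/f₁ − 1/d_o1 = 1/(40.0) − 1/(176) = 0.01932, so d_i1 = 51.76 cm.
The intermediate image is 51.76 cm to the right of lens 1, which is 78.7 − (51.76) = 26.94 cm to the left of lens 2, so d_o2 = +26.94 cm.
Lens 2: 1/d_i2 = 1/f₂ − 1/d_o2 = 1/(17.0) − 1/(26.94) = 0.02170, so d_i2 = 46.1 cm.
The final image is real, 46.1 cm to the right of lens 2 (overall magnification ≈ 0.50).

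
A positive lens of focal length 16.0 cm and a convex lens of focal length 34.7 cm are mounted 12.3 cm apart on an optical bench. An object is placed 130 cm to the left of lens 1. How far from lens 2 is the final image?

Lens 1: 1/d_i1 = 1/f₁ − 1/d_o1 = 1/(16.0) − 1/(130) = 0.05481, so d_i1 = 18.25 cm.
The intermediate image is 18.25 cm to the right of lens 1, which lies 5.950 cm to the right of lens 2 — a virtual object — so d_o2 = −5.950 cm.
Lens 2: 1/d_i2 = 1/f₂ − 1/d_o2 = 1/(34.7) − 1/(-5.950) = 0.1969, so d_i2 = 5.08 cm.
The final image is real, 5.08 cm to the right of lens 2 (overall magnification ≈ -0.12).

5.08 cm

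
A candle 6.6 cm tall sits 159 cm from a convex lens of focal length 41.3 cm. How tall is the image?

2.32 cm

1/d_i = 1/f − 1/d_o = 1/(41.30) − 1/(159) = 0.01792, so d_i = 55.79 cm.
m = −d_i/d_o = -0.3509.
|h_i| = |m|·h_o = 0.3509 × 6.6 = 2.32 cm. The image is real, inverted and reduced, on the far side of the lens.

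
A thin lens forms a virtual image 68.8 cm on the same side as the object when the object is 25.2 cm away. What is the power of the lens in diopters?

P = +2.51 D

Virtual image ⇒ d_i = −68.8 cm.
1/f = 1/d_o + 1/d_i = 1/(25.2) + 1/(-68.8) = 0.02515 cm⁻¹.
f = 39.77 cm = 0.3977 m, so P = 1/f = +2.51 D.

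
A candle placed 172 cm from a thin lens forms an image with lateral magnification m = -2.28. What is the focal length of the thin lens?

m = −d_i/d_o ⇒ d_i = −m·d_o = −(-2.28)·(172) = 392.2 cm.
1/f = 1/d_o + 1/d_i = 1/(172) + 1/(392.2) = 0.008364, so f = 120 cm.
Since f is positive, the thin lens is converging.

f = 120 cm (converging)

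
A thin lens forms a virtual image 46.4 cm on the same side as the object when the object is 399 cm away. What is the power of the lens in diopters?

P = -1.90 D

Virtual image ⇒ d_i = −46.4 cm.
1/f = 1/d_o + 1/d_i = 1/(399) + 1/(-46.4) = -0.01905 cm⁻¹.
f = -52.51 cm = -0.5251 m, so P = 1/f = -1.90 D.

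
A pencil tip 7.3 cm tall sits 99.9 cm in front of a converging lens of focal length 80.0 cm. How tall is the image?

1/d_i = 1/f − 1/d_o = 1/(80.00) − 1/(99.9) = 0.002490, so d_i = 401.6 cm.
m = −d_i/d_o = -4.020.
|h_i| = |m|·h_o = 4.020 × 7.3 = 29.3 cm. The image is real, inverted and enlarged, on the far side of the lens.

29.3 cm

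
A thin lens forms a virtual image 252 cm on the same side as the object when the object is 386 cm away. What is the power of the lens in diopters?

P = -0.138 D

Virtual image ⇒ d_i = −252 cm.
1/f = 1/d_o + 1/d_i = 1/(386) + 1/(-252) = -0.001378 cm⁻¹.
f = -725.9 cm = -7.259 m, so P = 1/f = -0.138 D.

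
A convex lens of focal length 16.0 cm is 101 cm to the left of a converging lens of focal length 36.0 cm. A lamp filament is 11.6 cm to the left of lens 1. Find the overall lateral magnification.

Lens 1: 1/d_i1 = 1/(16.0) − 1/(11.6) = -0.02371, so d_i1 = -42.18 cm; m₁ = −d_i1/d_o1 = +3.636.
d_o2 = 101 − (-42.18) = 143.2 cm.
Lens 2: 1/d_i2 = 1/(36.0) − 1/(143.2) = 0.02079, so d_i2 = 48.09 cm; m₂ = −d_i2/d_o2 = -0.3358.
m = m₁·m₂ = (+3.636)(-0.3358) = -1.22.

m = -1.22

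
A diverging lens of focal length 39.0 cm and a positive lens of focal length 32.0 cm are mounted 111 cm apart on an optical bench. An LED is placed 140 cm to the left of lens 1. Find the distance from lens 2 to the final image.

Lens 1 is diverging, so f₁ = −39.0 cm.
Lens 1: 1/d_i1 = 1/f₁ − 1/d_o1 = 1/(-39.0) − 1/(140) = -0.03278, so d_i1 = -30.50 cm.
The intermediate image is 30.50 cm to the left of lens 1 (virtual), which is 111 − (-30.50) = 141.5 cm to the left of lens 2, so d_o2 = +141.5 cm.
Lens 2: 1/d_i2 = 1/f₂ − 1/d_o2 = 1/(32.0) − 1/(141.5) = 0.02418, so d_i2 = 41.4 cm.
The final image is real, 41.4 cm to the right of lens 2 (overall magnification ≈ -0.064).

41.4 cm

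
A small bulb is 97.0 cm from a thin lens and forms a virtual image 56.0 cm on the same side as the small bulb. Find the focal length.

f = -132 cm (diverging)

Virtual image ⇒ d_i = −56.0 cm.
1/f = 1/d_o + 1/d_i = 1/(97.0) + 1/(-56.0) = -0.007548, so f = -132 cm.
Since f is negative, the thin lens is diverging.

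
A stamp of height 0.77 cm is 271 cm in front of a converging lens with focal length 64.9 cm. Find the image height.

1/d_i = 1/f − 1/d_o = 1/(64.90) − 1/(271) = 0.01172, so d_i = 85.34 cm.
m = −d_i/d_o = -0.3149.
|h_i| = |m|·h_o = 0.3149 × 0.77 = 0.242 cm. The image is real, inverted and reduced, on the far side of the lens.

0.242 cm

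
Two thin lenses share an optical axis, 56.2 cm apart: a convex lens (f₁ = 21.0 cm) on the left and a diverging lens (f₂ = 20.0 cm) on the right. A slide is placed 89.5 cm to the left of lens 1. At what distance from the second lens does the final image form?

Lens 1: 1/d_i1 = 1/f₁ − 1/d_o1 = 1/(21.0) − 1/(89.5) = 0.03645, so d_i1 = 27.44 cm.
The intermediate image is 27.44 cm to the right of lens 1, which is 56.2 − (27.44) = 28.76 cm to the left of lens 2, so d_o2 = +28.76 cm.
Lens 2 is diverging, so f₂ = −20.0 cm.
Lens 2: 1/d_i2 = 1/f₂ − 1/d_o2 = 1/(-20.0) − 1/(28.76) = -0.08477, so d_i2 = -11.8 cm.
The final image is virtual, 11.8 cm to the left of lens 2 (overall magnification ≈ -0.13).

11.8 cm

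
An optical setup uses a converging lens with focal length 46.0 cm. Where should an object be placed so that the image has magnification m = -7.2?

52.4 cm

m = −d_i/d_o ⇒ d_i = −m·d_o.
1/f = 1/d_o + 1/d_i = 1/d_o − 1/(m·d_o) = (1 − 1/m)/d_o, so d_o = f(1 − 1/m) = (46.00)(1 − 1/(-7.2)) = 52.4 cm.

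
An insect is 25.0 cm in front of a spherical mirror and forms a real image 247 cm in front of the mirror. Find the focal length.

f = 22.7 cm (concave)

Real image ⇒ d_i = +247 cm.
1/f = 1/d_o + 1/d_i = 1/(25.0) + 1/(247) = 0.04405, so f = 22.7 cm.
Since f is positive, the spherical mirror is concave.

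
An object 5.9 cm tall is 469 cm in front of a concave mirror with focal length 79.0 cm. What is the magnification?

1/d_i = 1/f − 1/d_o = 1/(79.00) − 1/(469) = 0.01053, so d_i = 95.00 cm.
m = −d_i/d_o = −(95.00)/(469) = -0.203.
The image is real, inverted and reduced, in front of the mirror.

m = -0.203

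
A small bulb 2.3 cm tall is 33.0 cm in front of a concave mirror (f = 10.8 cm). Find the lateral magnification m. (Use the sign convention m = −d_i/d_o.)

1/d_i = 1/f − 1/d_o = 1/(10.80) − 1/(33.0) = 0.06229, so d_i = 16.05 cm.
m = −d_i/d_o = −(16.05)/(33.0) = -0.486.
The image is real, inverted and reduced, in front of the mirror.

m = -0.486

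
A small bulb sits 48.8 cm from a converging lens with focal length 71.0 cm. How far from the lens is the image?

Lens equation: 1/s_i = 1/f − 1/s_o = 1/(71.00) − 1/(48.8) = 0.01408 − 0.02049 = -0.006407, so s_i = -156 cm.
The image is virtual, upright and enlarged, on the same side as the object.

156 cm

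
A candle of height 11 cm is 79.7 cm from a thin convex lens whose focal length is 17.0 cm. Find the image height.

2.98 cm

1/d_i = 1/f − 1/d_o = 1/(17.00) − 1/(79.7) = 0.04628, so d_i = 21.61 cm.
m = −d_i/d_o = -0.2711.
|h_i| = |m|·h_o = 0.2711 × 11 = 2.98 cm. The image is real, inverted and reduced, on the far side of the lens.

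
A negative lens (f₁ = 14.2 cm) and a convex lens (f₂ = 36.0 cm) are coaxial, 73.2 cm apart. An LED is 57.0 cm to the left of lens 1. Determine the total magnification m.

m = -0.148

f₁ = −14.2 cm (diverging).
Lens 1: 1/d_i1 = 1/(-14.2) − 1/(57.0) = -0.08797, so d_i1 = -11.37 cm; m₁ = −d_i1/d_o1 = +0.1995.
d_o2 = 73.2 − (-11.37) = 84.57 cm.
Lens 2: 1/d_i2 = 1/(36.0) − 1/(84.57) = 0.01595, so d_i2 = 62.68 cm; m₂ = −d_i2/d_o2 = -0.7412.
m = m₁·m₂ = (+0.1995)(-0.7412) = -0.148.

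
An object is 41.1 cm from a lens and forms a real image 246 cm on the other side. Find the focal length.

Real image ⇒ d_i = +246 cm.
1/f = 1/d_o + 1/d_i = 1/(41.1) + 1/(246) = 0.02840, so f = 35.2 cm.
Since f is positive, the lens is converging.

f = 35.2 cm (converging)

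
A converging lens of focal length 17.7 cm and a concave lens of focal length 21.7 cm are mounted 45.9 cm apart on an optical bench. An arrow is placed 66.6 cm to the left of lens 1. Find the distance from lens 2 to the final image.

10.9 cm

Lens 1: 1/d_i1 = 1/f₁ − 1/d_o1 = 1/(17.7) − 1/(66.6) = 0.04148, so d_i1 = 24.11 cm.
The intermediate image is 24.11 cm to the right of lens 1, which is 45.9 − (24.11) = 21.79 cm to the left of lens 2, so d_o2 = +21.79 cm.
Lens 2 is diverging, so f₂ = −21.7 cm.
Lens 2: 1/d_i2 = 1/f₂ − 1/d_o2 = 1/(-21.7) − 1/(21.79) = -0.09198, so d_i2 = -10.9 cm.
The final image is virtual, 10.9 cm to the left of lens 2 (overall magnification ≈ -0.18).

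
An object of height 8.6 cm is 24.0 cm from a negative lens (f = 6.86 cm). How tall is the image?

For a negative lens, f = -6.86 cm.
1/d_i = 1/f − 1/d_o = 1/(-6.860) − 1/(24.0) = -0.1874, so d_i = -5.335 cm.
m = −d_i/d_o = +0.2223.
|h_i| = |m|·h_o = 0.2223 × 8.6 = 1.91 cm. The image is virtual, upright and reduced, on the same side as the object.

1.91 cm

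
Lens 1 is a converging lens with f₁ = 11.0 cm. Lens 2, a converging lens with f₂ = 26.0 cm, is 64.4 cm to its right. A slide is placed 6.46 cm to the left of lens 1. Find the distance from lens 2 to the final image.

38.5 cm

Lens 1: 1/d_i1 = 1/f₁ − 1/d_o1 = 1/(11.0) − 1/(6.46) = -0.06389, so d_i1 = -15.65 cm.
The intermediate image is 15.65 cm to the left of lens 1 (virtual), which is 64.4 − (-15.65) = 80.05 cm to the left of lens 2, so d_o2 = +80.05 cm.
Lens 2: 1/d_i2 = 1/f₂ − 1/d_o2 = 1/(26.0) − 1/(80.05) = 0.02597, so d_i2 = 38.5 cm.
The final image is real, 38.5 cm to the right of lens 2 (overall magnification ≈ -1.2).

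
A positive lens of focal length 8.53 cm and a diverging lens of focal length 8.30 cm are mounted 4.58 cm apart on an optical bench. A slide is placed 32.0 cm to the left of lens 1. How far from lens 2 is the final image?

46.8 cm

Lens 1: 1/d_i1 = 1/f₁ − 1/d_o1 = 1/(8.53) − 1/(32.0) = 0.08598, so d_i1 = 11.63 cm.
The intermediate image is 11.63 cm to the right of lens 1, which lies 7.050 cm to the right of lens 2 — a virtual object — so d_o2 = −7.050 cm.
Lens 2 is diverging, so f₂ = −8.30 cm.
Lens 2: 1/d_i2 = 1/f₂ − 1/d_o2 = 1/(-8.30) − 1/(-7.050) = 0.02136, so d_i2 = 46.8 cm.
The final image is real, 46.8 cm to the right of lens 2 (overall magnification ≈ -2.4).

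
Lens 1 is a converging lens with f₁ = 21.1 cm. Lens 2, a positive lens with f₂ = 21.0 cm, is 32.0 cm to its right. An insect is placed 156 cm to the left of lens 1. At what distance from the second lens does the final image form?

11.9 cm

Lens 1: 1/d_i1 = 1/f₁ − 1/d_o1 = 1/(21.1) − 1/(156) = 0.04098, so d_i1 = 24.40 cm.
The intermediate image is 24.40 cm to the right of lens 1, which is 32.0 − (24.40) = 7.600 cm to the left of lens 2, so d_o2 = +7.600 cm.
Lens 2: 1/d_i2 = 1/f₂ − 1/d_o2 = 1/(21.0) − 1/(7.600) = -0.08396, so d_i2 = -11.9 cm.
The final image is virtual, 11.9 cm to the left of lens 2 (overall magnification ≈ -0.25).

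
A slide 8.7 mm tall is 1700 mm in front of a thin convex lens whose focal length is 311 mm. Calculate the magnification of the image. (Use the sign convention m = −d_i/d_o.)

1/d_i = 1/f − 1/d_o = 1/(311.0) − 1/(1700) = 0.002627, so d_i = 380.6 mm.
m = −d_i/d_o = −(380.6)/(1700) = -0.224.
The image is real, inverted and reduced, on the far side of the lens.

m = -0.224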